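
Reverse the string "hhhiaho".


Input: hhhiaho
Reading characters right to left:
  Position 6: 'o'
  Position 5: 'h'
  Position 4: 'a'
  Position 3: 'i'
  Position 2: 'h'
  Position 1: 'h'
  Position 0: 'h'
Reversed: ohaihhh

ohaihhh


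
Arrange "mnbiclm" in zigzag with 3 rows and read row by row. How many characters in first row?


Zigzag "mnbiclm" into 3 rows:
Placing characters:
  'm' => row 0
  'n' => row 1
  'b' => row 2
  'i' => row 1
  'c' => row 0
  'l' => row 1
  'm' => row 2
Rows:
  Row 0: "mc"
  Row 1: "nil"
  Row 2: "bm"
First row length: 2

2


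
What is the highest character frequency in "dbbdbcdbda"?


Input: dbbdbcdbda
Character counts:
  'a': 1
  'b': 4
  'c': 1
  'd': 4
Maximum frequency: 4

4


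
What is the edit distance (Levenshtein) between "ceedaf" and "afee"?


Computing edit distance: "ceedaf" -> "afee"
DP table:
           a    f    e    e
      0    1    2    3    4
  c   1    1    2    3    4
  e   2    2    2    2    3
  e   3    3    3    2    2
  d   4    4    4    3    3
  a   5    4    5    4    4
  f   6    5    4    5    5
Edit distance = dp[6][4] = 5

5


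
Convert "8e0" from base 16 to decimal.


Input: "8e0" in base 16
Positional expansion:
  Digit '8' (value 8) x 16^2 = 2048
  Digit 'e' (value 14) x 16^1 = 224
  Digit '0' (value 0) x 16^0 = 0
Sum = 2272

2272


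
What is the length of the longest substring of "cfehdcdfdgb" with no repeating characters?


Input: "cfehdcdfdgb"
Sliding window (track last position of each char):
  Position 0 ('c'): window [0,0] length 1 -- new best
  Position 1 ('f'): window [0,1] length 2 -- new best
  Position 2 ('e'): window [0,2] length 3 -- new best
  Position 3 ('h'): window [0,3] length 4 -- new best
  Position 4 ('d'): window [0,4] length 5 -- new best
  Position 5 ('c'): repeat (last at 0), move window start to 1
  Position 5 ('c'): window [1,5] length 5
  Position 6 ('d'): repeat (last at 4), move window start to 5
  Position 6 ('d'): window [5,6] length 2
  Position 7 ('f'): window [5,7] length 3
  Position 8 ('d'): repeat (last at 6), move window start to 7
  Position 8 ('d'): window [7,8] length 2
  Position 9 ('g'): window [7,9] length 3
  Position 10 ('b'): window [7,10] length 4
Longest substring with no repeats: "cfehd" with length 5

5


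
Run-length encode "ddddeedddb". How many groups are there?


Input: ddddeedddb
Scanning for consecutive runs:
  Group 1: 'd' x 4 (positions 0-3)
  Group 2: 'e' x 2 (positions 4-5)
  Group 3: 'd' x 3 (positions 6-8)
  Group 4: 'b' x 1 (positions 9-9)
Total groups: 4

4


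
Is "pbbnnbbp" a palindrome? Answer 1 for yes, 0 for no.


Input: pbbnnbbp
Reversed: pbbnnbbp
  Compare pos 0 ('p') with pos 7 ('p'): match
  Compare pos 1 ('b') with pos 6 ('b'): match
  Compare pos 2 ('b') with pos 5 ('b'): match
  Compare pos 3 ('n') with pos 4 ('n'): match
Result: palindrome

1


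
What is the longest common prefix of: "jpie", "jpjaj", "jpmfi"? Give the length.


Words: jpie, jpjaj, jpmfi
  Position 0: all 'j' => match
  Position 1: all 'p' => match
  Position 2: ('i', 'j', 'm') => mismatch, stop
LCP = "jp" (length 2)

2


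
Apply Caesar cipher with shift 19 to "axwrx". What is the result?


Caesar cipher: shift "axwrx" by 19
  'a' (pos 0) + 19 = pos 19 = 't'
  'x' (pos 23) + 19 = pos 16 = 'q'
  'w' (pos 22) + 19 = pos 15 = 'p'
  'r' (pos 17) + 19 = pos 10 = 'k'
  'x' (pos 23) + 19 = pos 16 = 'q'
Result: tqpkq

tqpkq


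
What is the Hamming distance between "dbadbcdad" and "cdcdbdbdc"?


Comparing "dbadbcdad" and "cdcdbdbdc" position by position:
  Position 0: 'd' vs 'c' => differ
  Position 1: 'b' vs 'd' => differ
  Position 2: 'a' vs 'c' => differ
  Position 3: 'd' vs 'd' => same
  Position 4: 'b' vs 'b' => same
  Position 5: 'c' vs 'd' => differ
  Position 6: 'd' vs 'b' => differ
  Position 7: 'a' vs 'd' => differ
  Position 8: 'd' vs 'c' => differ
Total differences (Hamming distance): 7

7


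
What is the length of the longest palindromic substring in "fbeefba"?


Input: "fbeefba"
Checking substrings for palindromes:
  [2:4] "ee" (len 2) => palindrome
Longest palindromic substring: "ee" with length 2

2


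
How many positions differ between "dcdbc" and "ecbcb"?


Comparing "dcdbc" and "ecbcb" position by position:
  Position 0: 'd' vs 'e' => DIFFER
  Position 1: 'c' vs 'c' => same
  Position 2: 'd' vs 'b' => DIFFER
  Position 3: 'b' vs 'c' => DIFFER
  Position 4: 'c' vs 'b' => DIFFER
Positions that differ: 4

4


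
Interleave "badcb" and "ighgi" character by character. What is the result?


Interleaving "badcb" and "ighgi":
  Position 0: 'b' from first, 'i' from second => "bi"
  Position 1: 'a' from first, 'g' from second => "ag"
  Position 2: 'd' from first, 'h' from second => "dh"
  Position 3: 'c' from first, 'g' from second => "cg"
  Position 4: 'b' from first, 'i' from second => "bi"
Result: biagdhcgbi

biagdhcgbi


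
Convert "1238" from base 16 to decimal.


Input: "1238" in base 16
Positional expansion:
  Digit '1' (value 1) x 16^3 = 4096
  Digit '2' (value 2) x 16^2 = 512
  Digit '3' (value 3) x 16^1 = 48
  Digit '8' (value 8) x 16^0 = 8
Sum = 4664

4664


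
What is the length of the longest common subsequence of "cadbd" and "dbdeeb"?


LCS of "cadbd" and "dbdeeb"
DP table:
           d    b    d    e    e    b
      0    0    0    0    0    0    0
  c   0    0    0    0    0    0    0
  a   0    0    0    0    0    0    0
  d   0    1    1    1    1    1    1
  b   0    1    2    2    2    2    2
  d   0    1    2    3    3    3    3
LCS length = dp[5][6] = 3

3


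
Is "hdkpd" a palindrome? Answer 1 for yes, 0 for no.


Input: hdkpd
Reversed: dpkdh
  Compare pos 0 ('h') with pos 4 ('d'): MISMATCH
  Compare pos 1 ('d') with pos 3 ('p'): MISMATCH
Result: not a palindrome

0


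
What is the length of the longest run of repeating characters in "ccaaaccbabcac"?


Input: "ccaaaccbabcac"
Scanning for longest run:
  Position 1 ('c'): continues run of 'c', length=2
  Position 2 ('a'): new char, reset run to 1
  Position 3 ('a'): continues run of 'a', length=2
  Position 4 ('a'): continues run of 'a', length=3
  Position 5 ('c'): new char, reset run to 1
  Position 6 ('c'): continues run of 'c', length=2
  Position 7 ('b'): new char, reset run to 1
  Position 8 ('a'): new char, reset run to 1
  Position 9 ('b'): new char, reset run to 1
  Position 10 ('c'): new char, reset run to 1
  Position 11 ('a'): new char, reset run to 1
  Position 12 ('c'): new char, reset run to 1
Longest run: 'a' with length 3

3


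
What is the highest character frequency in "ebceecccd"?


Input: ebceecccd
Character counts:
  'b': 1
  'c': 4
  'd': 1
  'e': 3
Maximum frequency: 4

4


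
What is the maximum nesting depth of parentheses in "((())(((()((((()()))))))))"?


Input: "((())(((()((((()()))))))))"
Tracking depth:
  Position 0 '(': depth becomes 1
  Position 1 '(': depth becomes 2
  Position 2 '(': depth becomes 3
  Position 3 ')': depth becomes 2
  Position 4 ')': depth becomes 1
  Position 5 '(': depth becomes 2
  Position 6 '(': depth becomes 3
  Position 7 '(': depth becomes 4
  Position 8 '(': depth becomes 5
  Position 9 ')': depth becomes 4
  Position 10 '(': depth becomes 5
  Position 11 '(': depth becomes 6
  Position 12 '(': depth becomes 7
  Position 13 '(': depth becomes 8
  Position 14 '(': depth becomes 9
  Position 15 ')': depth becomes 8
  Position 16 '(': depth becomes 9
  Position 17 ')': depth becomes 8
  Position 18 ')': depth becomes 7
  Position 19 ')': depth becomes 6
  Position 20 ')': depth becomes 5
  Position 21 ')': depth becomes 4
  Position 22 ')': depth becomes 3
  Position 23 ')': depth becomes 2
  Position 24 ')': depth becomes 1
  Position 25 ')': depth becomes 0
Maximum depth reached: 9

9


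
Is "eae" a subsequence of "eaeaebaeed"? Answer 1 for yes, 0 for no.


Check if "eae" is a subsequence of "eaeaebaeed"
Greedy scan:
  Position 0 ('e'): matches sub[0] = 'e'
  Position 1 ('a'): matches sub[1] = 'a'
  Position 2 ('e'): matches sub[2] = 'e'
  Position 3 ('a'): no match needed
  Position 4 ('e'): no match needed
  Position 5 ('b'): no match needed
  Position 6 ('a'): no match needed
  Position 7 ('e'): no match needed
  Position 8 ('e'): no match needed
  Position 9 ('d'): no match needed
All 3 characters matched => is a subsequence

1


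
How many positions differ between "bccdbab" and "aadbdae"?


Comparing "bccdbab" and "aadbdae" position by position:
  Position 0: 'b' vs 'a' => DIFFER
  Position 1: 'c' vs 'a' => DIFFER
  Position 2: 'c' vs 'd' => DIFFER
  Position 3: 'd' vs 'b' => DIFFER
  Position 4: 'b' vs 'd' => DIFFER
  Position 5: 'a' vs 'a' => same
  Position 6: 'b' vs 'e' => DIFFER
Positions that differ: 6

6


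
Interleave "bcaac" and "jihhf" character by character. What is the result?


Interleaving "bcaac" and "jihhf":
  Position 0: 'b' from first, 'j' from second => "bj"
  Position 1: 'c' from first, 'i' from second => "ci"
  Position 2: 'a' from first, 'h' from second => "ah"
  Position 3: 'a' from first, 'h' from second => "ah"
  Position 4: 'c' from first, 'f' from second => "cf"
Result: bjciahahcf

bjciahahcf


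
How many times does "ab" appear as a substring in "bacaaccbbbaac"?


Searching for "ab" in "bacaaccbbbaac"
Scanning each position:
  Position 0: "ba" => no
  Position 1: "ac" => no
  Position 2: "ca" => no
  Position 3: "aa" => no
  Position 4: "ac" => no
  Position 5: "cc" => no
  Position 6: "cb" => no
  Position 7: "bb" => no
  Position 8: "bb" => no
  Position 9: "ba" => no
  Position 10: "aa" => no
  Position 11: "ac" => no
Total occurrences: 0

0


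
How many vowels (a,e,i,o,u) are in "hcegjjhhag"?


Input: hcegjjhhag
Checking each character:
  'h' at position 0: consonant
  'c' at position 1: consonant
  'e' at position 2: vowel (running total: 1)
  'g' at position 3: consonant
  'j' at position 4: consonant
  'j' at position 5: consonant
  'h' at position 6: consonant
  'h' at position 7: consonant
  'a' at position 8: vowel (running total: 2)
  'g' at position 9: consonant
Total vowels: 2

2


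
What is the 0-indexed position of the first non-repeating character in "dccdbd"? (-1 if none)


Input: dccdbd
Character frequencies:
  'b': 1
  'c': 2
  'd': 3
Scanning left to right for freq == 1:
  Position 0 ('d'): freq=3, skip
  Position 1 ('c'): freq=2, skip
  Position 2 ('c'): freq=2, skip
  Position 3 ('d'): freq=3, skip
  Position 4 ('b'): unique! => answer = 4

4


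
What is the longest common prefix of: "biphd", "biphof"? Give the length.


Words: biphd, biphof
  Position 0: all 'b' => match
  Position 1: all 'i' => match
  Position 2: all 'p' => match
  Position 3: all 'h' => match
  Position 4: ('d', 'o') => mismatch, stop
LCP = "biph" (length 4)

4


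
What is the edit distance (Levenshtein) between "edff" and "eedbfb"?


Computing edit distance: "edff" -> "eedbfb"
DP table:
           e    e    d    b    f    b
      0    1    2    3    4    5    6
  e   1    0    1    2    3    4    5
  d   2    1    1    1    2    3    4
  f   3    2    2    2    2    2    3
  f   4    3    3    3    3    2    3
Edit distance = dp[4][6] = 3

3


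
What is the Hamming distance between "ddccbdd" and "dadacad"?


Comparing "ddccbdd" and "dadacad" position by position:
  Position 0: 'd' vs 'd' => same
  Position 1: 'd' vs 'a' => differ
  Position 2: 'c' vs 'd' => differ
  Position 3: 'c' vs 'a' => differ
  Position 4: 'b' vs 'c' => differ
  Position 5: 'd' vs 'a' => differ
  Position 6: 'd' vs 'd' => same
Total differences (Hamming distance): 5

5


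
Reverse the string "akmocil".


Input: akmocil
Reading characters right to left:
  Position 6: 'l'
  Position 5: 'i'
  Position 4: 'c'
  Position 3: 'o'
  Position 2: 'm'
  Position 1: 'k'
  Position 0: 'a'
Reversed: licomka

licomka


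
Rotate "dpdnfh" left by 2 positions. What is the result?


Input: "dpdnfh", rotate left by 2
First 2 characters: "dp"
Remaining characters: "dnfh"
Concatenate remaining + first: "dnfh" + "dp" = "dnfhdp"

dnfhdp


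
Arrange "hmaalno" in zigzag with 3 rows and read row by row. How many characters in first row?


Zigzag "hmaalno" into 3 rows:
Placing characters:
  'h' => row 0
  'm' => row 1
  'a' => row 2
  'a' => row 1
  'l' => row 0
  'n' => row 1
  'o' => row 2
Rows:
  Row 0: "hl"
  Row 1: "man"
  Row 2: "ao"
First row length: 2

2


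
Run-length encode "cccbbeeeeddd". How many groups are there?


Input: cccbbeeeeddd
Scanning for consecutive runs:
  Group 1: 'c' x 3 (positions 0-2)
  Group 2: 'b' x 2 (positions 3-4)
  Group 3: 'e' x 4 (positions 5-8)
  Group 4: 'd' x 3 (positions 9-11)
Total groups: 4

4


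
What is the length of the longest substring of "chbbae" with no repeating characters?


Input: "chbbae"
Sliding window (track last position of each char):
  Position 0 ('c'): window [0,0] length 1 -- new best
  Position 1 ('h'): window [0,1] length 2 -- new best
  Position 2 ('b'): window [0,2] length 3 -- new best
  Position 3 ('b'): repeat (last at 2), move window start to 3
  Position 3 ('b'): window [3,3] length 1
  Position 4 ('a'): window [3,4] length 2
  Position 5 ('e'): window [3,5] length 3
Longest substring with no repeats: "chb" with length 3

3


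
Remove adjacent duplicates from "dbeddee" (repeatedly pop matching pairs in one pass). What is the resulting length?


Input: dbeddee
Stack-based adjacent duplicate removal:
  Read 'd': push. Stack: d
  Read 'b': push. Stack: db
  Read 'e': push. Stack: dbe
  Read 'd': push. Stack: dbed
  Read 'd': matches stack top 'd' => pop. Stack: dbe
  Read 'e': matches stack top 'e' => pop. Stack: db
  Read 'e': push. Stack: dbe
Final stack: "dbe" (length 3)

3


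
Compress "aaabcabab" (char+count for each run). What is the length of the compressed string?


Input: aaabcabab
Runs:
  'a' x 3 => "a3"
  'b' x 1 => "b1"
  'c' x 1 => "c1"
  'a' x 1 => "a1"
  'b' x 1 => "b1"
  'a' x 1 => "a1"
  'b' x 1 => "b1"
Compressed: "a3b1c1a1b1a1b1"
Compressed length: 14

14


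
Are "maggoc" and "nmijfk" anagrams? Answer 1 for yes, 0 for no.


Strings: "maggoc", "nmijfk"
Sorted first:  acggmo
Sorted second: fijkmn
Differ at position 0: 'a' vs 'f' => not anagrams

0


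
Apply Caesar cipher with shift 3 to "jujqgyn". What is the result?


Caesar cipher: shift "jujqgyn" by 3
  'j' (pos 9) + 3 = pos 12 = 'm'
  'u' (pos 20) + 3 = pos 23 = 'x'
  'j' (pos 9) + 3 = pos 12 = 'm'
  'q' (pos 16) + 3 = pos 19 = 't'
  'g' (pos 6) + 3 = pos 9 = 'j'
  'y' (pos 24) + 3 = pos 1 = 'b'
  'n' (pos 13) + 3 = pos 16 = 'q'
Result: mxmtjbq

mxmtjbq


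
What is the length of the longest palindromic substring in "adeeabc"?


Input: "adeeabc"
Checking substrings for palindromes:
  [2:4] "ee" (len 2) => palindrome
Longest palindromic substring: "ee" with length 2

2


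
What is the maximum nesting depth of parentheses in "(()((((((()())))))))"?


Input: "(()((((((()())))))))"
Tracking depth:
  Position 0 '(': depth becomes 1
  Position 1 '(': depth becomes 2
  Position 2 ')': depth becomes 1
  Position 3 '(': depth becomes 2
  Position 4 '(': depth becomes 3
  Position 5 '(': depth becomes 4
  Position 6 '(': depth becomes 5
  Position 7 '(': depth becomes 6
  Position 8 '(': depth becomes 7
  Position 9 '(': depth becomes 8
  Position 10 ')': depth becomes 7
  Position 11 '(': depth becomes 8
  Position 12 ')': depth becomes 7
  Position 13 ')': depth becomes 6
  Position 14 ')': depth becomes 5
  Position 15 ')': depth becomes 4
  Position 16 ')': depth becomes 3
  Position 17 ')': depth becomes 2
  Position 18 ')': depth becomes 1
  Position 19 ')': depth becomes 0
Maximum depth reached: 8

8


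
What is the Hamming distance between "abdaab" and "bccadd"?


Comparing "abdaab" and "bccadd" position by position:
  Position 0: 'a' vs 'b' => differ
  Position 1: 'b' vs 'c' => differ
  Position 2: 'd' vs 'c' => differ
  Position 3: 'a' vs 'a' => same
  Position 4: 'a' vs 'd' => differ
  Position 5: 'b' vs 'd' => differ
Total differences (Hamming distance): 5

5


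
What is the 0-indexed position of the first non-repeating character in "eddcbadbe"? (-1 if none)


Input: eddcbadbe
Character frequencies:
  'a': 1
  'b': 2
  'c': 1
  'd': 3
  'e': 2
Scanning left to right for freq == 1:
  Position 0 ('e'): freq=2, skip
  Position 1 ('d'): freq=3, skip
  Position 2 ('d'): freq=3, skip
  Position 3 ('c'): unique! => answer = 3

3


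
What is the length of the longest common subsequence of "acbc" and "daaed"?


LCS of "acbc" and "daaed"
DP table:
           d    a    a    e    d
      0    0    0    0    0    0
  a   0    0    1    1    1    1
  c   0    0    1    1    1    1
  b   0    0    1    1    1    1
  c   0    0    1    1    1    1
LCS length = dp[4][5] = 1

1


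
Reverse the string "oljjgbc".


Input: oljjgbc
Reading characters right to left:
  Position 6: 'c'
  Position 5: 'b'
  Position 4: 'g'
  Position 3: 'j'
  Position 2: 'j'
  Position 1: 'l'
  Position 0: 'o'
Reversed: cbgjjlo

cbgjjlo


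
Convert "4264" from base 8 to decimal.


Input: "4264" in base 8
Positional expansion:
  Digit '4' (value 4) x 8^3 = 2048
  Digit '2' (value 2) x 8^2 = 128
  Digit '6' (value 6) x 8^1 = 48
  Digit '4' (value 4) x 8^0 = 4
Sum = 2228

2228


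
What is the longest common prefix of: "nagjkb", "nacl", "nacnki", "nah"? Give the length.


Words: nagjkb, nacl, nacnki, nah
  Position 0: all 'n' => match
  Position 1: all 'a' => match
  Position 2: ('g', 'c', 'c', 'h') => mismatch, stop
LCP = "na" (length 2)

2


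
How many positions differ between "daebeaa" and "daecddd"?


Comparing "daebeaa" and "daecddd" position by position:
  Position 0: 'd' vs 'd' => same
  Position 1: 'a' vs 'a' => same
  Position 2: 'e' vs 'e' => same
  Position 3: 'b' vs 'c' => DIFFER
  Position 4: 'e' vs 'd' => DIFFER
  Position 5: 'a' vs 'd' => DIFFER
  Position 6: 'a' vs 'd' => DIFFER
Positions that differ: 4

4


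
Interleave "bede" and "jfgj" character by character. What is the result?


Interleaving "bede" and "jfgj":
  Position 0: 'b' from first, 'j' from second => "bj"
  Position 1: 'e' from first, 'f' from second => "ef"
  Position 2: 'd' from first, 'g' from second => "dg"
  Position 3: 'e' from first, 'j' from second => "ej"
Result: bjefdgej

bjefdgej


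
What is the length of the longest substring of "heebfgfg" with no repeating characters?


Input: "heebfgfg"
Sliding window (track last position of each char):
  Position 0 ('h'): window [0,0] length 1 -- new best
  Position 1 ('e'): window [0,1] length 2 -- new best
  Position 2 ('e'): repeat (last at 1), move window start to 2
  Position 2 ('e'): window [2,2] length 1
  Position 3 ('b'): window [2,3] length 2
  Position 4 ('f'): window [2,4] length 3 -- new best
  Position 5 ('g'): window [2,5] length 4 -- new best
  Position 6 ('f'): repeat (last at 4), move window start to 5
  Position 6 ('f'): window [5,6] length 2
  Position 7 ('g'): repeat (last at 5), move window start to 6
  Position 7 ('g'): window [6,7] length 2
Longest substring with no repeats: "ebfg" with length 4

4


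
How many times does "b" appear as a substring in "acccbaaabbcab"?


Searching for "b" in "acccbaaabbcab"
Scanning each position:
  Position 0: "a" => no
  Position 1: "c" => no
  Position 2: "c" => no
  Position 3: "c" => no
  Position 4: "b" => MATCH
  Position 5: "a" => no
  Position 6: "a" => no
  Position 7: "a" => no
  Position 8: "b" => MATCH
  Position 9: "b" => MATCH
  Position 10: "c" => no
  Position 11: "a" => no
  Position 12: "b" => MATCH
Total occurrences: 4

4


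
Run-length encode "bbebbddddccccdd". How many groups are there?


Input: bbebbddddccccdd
Scanning for consecutive runs:
  Group 1: 'b' x 2 (positions 0-1)
  Group 2: 'e' x 1 (positions 2-2)
  Group 3: 'b' x 2 (positions 3-4)
  Group 4: 'd' x 4 (positions 5-8)
  Group 5: 'c' x 4 (positions 9-12)
  Group 6: 'd' x 2 (positions 13-14)
Total groups: 6

6


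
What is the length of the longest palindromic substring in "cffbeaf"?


Input: "cffbeaf"
Checking substrings for palindromes:
  [1:3] "ff" (len 2) => palindrome
Longest palindromic substring: "ff" with length 2

2


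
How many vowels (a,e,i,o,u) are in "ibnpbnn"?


Input: ibnpbnn
Checking each character:
  'i' at position 0: vowel (running total: 1)
  'b' at position 1: consonant
  'n' at position 2: consonant
  'p' at position 3: consonant
  'b' at position 4: consonant
  'n' at position 5: consonant
  'n' at position 6: consonant
Total vowels: 1

1


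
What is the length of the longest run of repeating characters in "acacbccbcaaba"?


Input: "acacbccbcaaba"
Scanning for longest run:
  Position 1 ('c'): new char, reset run to 1
  Position 2 ('a'): new char, reset run to 1
  Position 3 ('c'): new char, reset run to 1
  Position 4 ('b'): new char, reset run to 1
  Position 5 ('c'): new char, reset run to 1
  Position 6 ('c'): continues run of 'c', length=2
  Position 7 ('b'): new char, reset run to 1
  Position 8 ('c'): new char, reset run to 1
  Position 9 ('a'): new char, reset run to 1
  Position 10 ('a'): continues run of 'a', length=2
  Position 11 ('b'): new char, reset run to 1
  Position 12 ('a'): new char, reset run to 1
Longest run: 'c' with length 2

2


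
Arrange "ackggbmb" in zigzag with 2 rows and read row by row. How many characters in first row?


Zigzag "ackggbmb" into 2 rows:
Placing characters:
  'a' => row 0
  'c' => row 1
  'k' => row 0
  'g' => row 1
  'g' => row 0
  'b' => row 1
  'm' => row 0
  'b' => row 1
Rows:
  Row 0: "akgm"
  Row 1: "cgbb"
First row length: 4

4


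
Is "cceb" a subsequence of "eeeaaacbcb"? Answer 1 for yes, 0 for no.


Check if "cceb" is a subsequence of "eeeaaacbcb"
Greedy scan:
  Position 0 ('e'): no match needed
  Position 1 ('e'): no match needed
  Position 2 ('e'): no match needed
  Position 3 ('a'): no match needed
  Position 4 ('a'): no match needed
  Position 5 ('a'): no match needed
  Position 6 ('c'): matches sub[0] = 'c'
  Position 7 ('b'): no match needed
  Position 8 ('c'): matches sub[1] = 'c'
  Position 9 ('b'): no match needed
Only matched 2/4 characters => not a subsequence

0


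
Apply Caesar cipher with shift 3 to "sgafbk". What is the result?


Caesar cipher: shift "sgafbk" by 3
  's' (pos 18) + 3 = pos 21 = 'v'
  'g' (pos 6) + 3 = pos 9 = 'j'
  'a' (pos 0) + 3 = pos 3 = 'd'
  'f' (pos 5) + 3 = pos 8 = 'i'
  'b' (pos 1) + 3 = pos 4 = 'e'
  'k' (pos 10) + 3 = pos 13 = 'n'
Result: vjdien

vjdien


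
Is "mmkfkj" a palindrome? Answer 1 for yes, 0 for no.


Input: mmkfkj
Reversed: jkfkmm
  Compare pos 0 ('m') with pos 5 ('j'): MISMATCH
  Compare pos 1 ('m') with pos 4 ('k'): MISMATCH
  Compare pos 2 ('k') with pos 3 ('f'): MISMATCH
Result: not a palindrome

0


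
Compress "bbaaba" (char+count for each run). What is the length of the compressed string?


Input: bbaaba
Runs:
  'b' x 2 => "b2"
  'a' x 2 => "a2"
  'b' x 1 => "b1"
  'a' x 1 => "a1"
Compressed: "b2a2b1a1"
Compressed length: 8

8


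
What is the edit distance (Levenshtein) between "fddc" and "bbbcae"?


Computing edit distance: "fddc" -> "bbbcae"
DP table:
           b    b    b    c    a    e
      0    1    2    3    4    5    6
  f   1    1    2    3    4    5    6
  d   2    2    2    3    4    5    6
  d   3    3    3    3    4    5    6
  c   4    4    4    4    3    4    5
Edit distance = dp[4][6] = 5

5


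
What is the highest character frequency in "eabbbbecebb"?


Input: eabbbbecebb
Character counts:
  'a': 1
  'b': 6
  'c': 1
  'e': 3
Maximum frequency: 6

6


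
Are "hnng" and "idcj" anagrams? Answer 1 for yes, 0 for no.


Strings: "hnng", "idcj"
Sorted first:  ghnn
Sorted second: cdij
Differ at position 0: 'g' vs 'c' => not anagrams

0


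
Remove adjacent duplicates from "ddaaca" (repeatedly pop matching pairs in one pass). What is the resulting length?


Input: ddaaca
Stack-based adjacent duplicate removal:
  Read 'd': push. Stack: d
  Read 'd': matches stack top 'd' => pop. Stack: (empty)
  Read 'a': push. Stack: a
  Read 'a': matches stack top 'a' => pop. Stack: (empty)
  Read 'c': push. Stack: c
  Read 'a': push. Stack: ca
Final stack: "ca" (length 2)

2


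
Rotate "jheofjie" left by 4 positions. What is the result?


Input: "jheofjie", rotate left by 4
First 4 characters: "jheo"
Remaining characters: "fjie"
Concatenate remaining + first: "fjie" + "jheo" = "fjiejheo"

fjiejheo


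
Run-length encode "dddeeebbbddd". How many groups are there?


Input: dddeeebbbddd
Scanning for consecutive runs:
  Group 1: 'd' x 3 (positions 0-2)
  Group 2: 'e' x 3 (positions 3-5)
  Group 3: 'b' x 3 (positions 6-8)
  Group 4: 'd' x 3 (positions 9-11)
Total groups: 4

4


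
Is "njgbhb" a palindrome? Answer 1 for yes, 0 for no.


Input: njgbhb
Reversed: bhbgjn
  Compare pos 0 ('n') with pos 5 ('b'): MISMATCH
  Compare pos 1 ('j') with pos 4 ('h'): MISMATCH
  Compare pos 2 ('g') with pos 3 ('b'): MISMATCH
Result: not a palindrome

0


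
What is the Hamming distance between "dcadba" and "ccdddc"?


Comparing "dcadba" and "ccdddc" position by position:
  Position 0: 'd' vs 'c' => differ
  Position 1: 'c' vs 'c' => same
  Position 2: 'a' vs 'd' => differ
  Position 3: 'd' vs 'd' => same
  Position 4: 'b' vs 'd' => differ
  Position 5: 'a' vs 'c' => differ
Total differences (Hamming distance): 4

4


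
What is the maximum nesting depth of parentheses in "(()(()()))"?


Input: "(()(()()))"
Tracking depth:
  Position 0 '(': depth becomes 1
  Position 1 '(': depth becomes 2
  Position 2 ')': depth becomes 1
  Position 3 '(': depth becomes 2
  Position 4 '(': depth becomes 3
  Position 5 ')': depth becomes 2
  Position 6 '(': depth becomes 3
  Position 7 ')': depth becomes 2
  Position 8 ')': depth becomes 1
  Position 9 ')': depth becomes 0
Maximum depth reached: 3

3


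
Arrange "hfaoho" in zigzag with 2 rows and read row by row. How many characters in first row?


Zigzag "hfaoho" into 2 rows:
Placing characters:
  'h' => row 0
  'f' => row 1
  'a' => row 0
  'o' => row 1
  'h' => row 0
  'o' => row 1
Rows:
  Row 0: "hah"
  Row 1: "foo"
First row length: 3

3


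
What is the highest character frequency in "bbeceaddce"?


Input: bbeceaddce
Character counts:
  'a': 1
  'b': 2
  'c': 2
  'd': 2
  'e': 3
Maximum frequency: 3

3


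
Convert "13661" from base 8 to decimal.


Input: "13661" in base 8
Positional expansion:
  Digit '1' (value 1) x 8^4 = 4096
  Digit '3' (value 3) x 8^3 = 1536
  Digit '6' (value 6) x 8^2 = 384
  Digit '6' (value 6) x 8^1 = 48
  Digit '1' (value 1) x 8^0 = 1
Sum = 6065

6065


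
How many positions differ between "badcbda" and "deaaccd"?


Comparing "badcbda" and "deaaccd" position by position:
  Position 0: 'b' vs 'd' => DIFFER
  Position 1: 'a' vs 'e' => DIFFER
  Position 2: 'd' vs 'a' => DIFFER
  Position 3: 'c' vs 'a' => DIFFER
  Position 4: 'b' vs 'c' => DIFFER
  Position 5: 'd' vs 'c' => DIFFER
  Position 6: 'a' vs 'd' => DIFFER
Positions that differ: 7

7


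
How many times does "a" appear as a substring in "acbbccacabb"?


Searching for "a" in "acbbccacabb"
Scanning each position:
  Position 0: "a" => MATCH
  Position 1: "c" => no
  Position 2: "b" => no
  Position 3: "b" => no
  Position 4: "c" => no
  Position 5: "c" => no
  Position 6: "a" => MATCH
  Position 7: "c" => no
  Position 8: "a" => MATCH
  Position 9: "b" => no
  Position 10: "b" => no
Total occurrences: 3

3


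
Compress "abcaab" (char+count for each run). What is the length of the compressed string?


Input: abcaab
Runs:
  'a' x 1 => "a1"
  'b' x 1 => "b1"
  'c' x 1 => "c1"
  'a' x 2 => "a2"
  'b' x 1 => "b1"
Compressed: "a1b1c1a2b1"
Compressed length: 10

10


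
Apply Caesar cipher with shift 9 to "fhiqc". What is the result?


Caesar cipher: shift "fhiqc" by 9
  'f' (pos 5) + 9 = pos 14 = 'o'
  'h' (pos 7) + 9 = pos 16 = 'q'
  'i' (pos 8) + 9 = pos 17 = 'r'
  'q' (pos 16) + 9 = pos 25 = 'z'
  'c' (pos 2) + 9 = pos 11 = 'l'
Result: oqrzl

oqrzl


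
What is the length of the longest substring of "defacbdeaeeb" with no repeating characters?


Input: "defacbdeaeeb"
Sliding window (track last position of each char):
  Position 0 ('d'): window [0,0] length 1 -- new best
  Position 1 ('e'): window [0,1] length 2 -- new best
  Position 2 ('f'): window [0,2] length 3 -- new best
  Position 3 ('a'): window [0,3] length 4 -- new best
  Position 4 ('c'): window [0,4] length 5 -- new best
  Position 5 ('b'): window [0,5] length 6 -- new best
  Position 6 ('d'): repeat (last at 0), move window start to 1
  Position 6 ('d'): window [1,6] length 6
  Position 7 ('e'): repeat (last at 1), move window start to 2
  Position 7 ('e'): window [2,7] length 6
  Position 8 ('a'): repeat (last at 3), move window start to 4
  Position 8 ('a'): window [4,8] length 5
  Position 9 ('e'): repeat (last at 7), move window start to 8
  Position 9 ('e'): window [8,9] length 2
  Position 10 ('e'): repeat (last at 9), move window start to 10
  Position 10 ('e'): window [10,10] length 1
  Position 11 ('b'): window [10,11] length 2
Longest substring with no repeats: "defacb" with length 6

6


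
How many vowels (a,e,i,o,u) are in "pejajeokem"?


Input: pejajeokem
Checking each character:
  'p' at position 0: consonant
  'e' at position 1: vowel (running total: 1)
  'j' at position 2: consonant
  'a' at position 3: vowel (running total: 2)
  'j' at position 4: consonant
  'e' at position 5: vowel (running total: 3)
  'o' at position 6: vowel (running total: 4)
  'k' at position 7: consonant
  'e' at position 8: vowel (running total: 5)
  'm' at position 9: consonant
Total vowels: 5

5


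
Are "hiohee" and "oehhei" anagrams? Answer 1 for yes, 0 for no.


Strings: "hiohee", "oehhei"
Sorted first:  eehhio
Sorted second: eehhio
Sorted forms match => anagrams

1


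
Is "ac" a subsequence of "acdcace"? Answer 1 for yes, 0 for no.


Check if "ac" is a subsequence of "acdcace"
Greedy scan:
  Position 0 ('a'): matches sub[0] = 'a'
  Position 1 ('c'): matches sub[1] = 'c'
  Position 2 ('d'): no match needed
  Position 3 ('c'): no match needed
  Position 4 ('a'): no match needed
  Position 5 ('c'): no match needed
  Position 6 ('e'): no match needed
All 2 characters matched => is a subsequence

1


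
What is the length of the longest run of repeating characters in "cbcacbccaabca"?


Input: "cbcacbccaabca"
Scanning for longest run:
  Position 1 ('b'): new char, reset run to 1
  Position 2 ('c'): new char, reset run to 1
  Position 3 ('a'): new char, reset run to 1
  Position 4 ('c'): new char, reset run to 1
  Position 5 ('b'): new char, reset run to 1
  Position 6 ('c'): new char, reset run to 1
  Position 7 ('c'): continues run of 'c', length=2
  Position 8 ('a'): new char, reset run to 1
  Position 9 ('a'): continues run of 'a', length=2
  Position 10 ('b'): new char, reset run to 1
  Position 11 ('c'): new char, reset run to 1
  Position 12 ('a'): new char, reset run to 1
Longest run: 'c' with length 2

2


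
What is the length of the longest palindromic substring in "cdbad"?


Input: "cdbad"
Checking substrings for palindromes:
  No multi-char palindromic substrings found
Longest palindromic substring: "c" with length 1

1


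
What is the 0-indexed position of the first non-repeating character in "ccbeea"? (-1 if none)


Input: ccbeea
Character frequencies:
  'a': 1
  'b': 1
  'c': 2
  'e': 2
Scanning left to right for freq == 1:
  Position 0 ('c'): freq=2, skip
  Position 1 ('c'): freq=2, skip
  Position 2 ('b'): unique! => answer = 2

2


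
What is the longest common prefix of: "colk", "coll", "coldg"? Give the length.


Words: colk, coll, coldg
  Position 0: all 'c' => match
  Position 1: all 'o' => match
  Position 2: all 'l' => match
  Position 3: ('k', 'l', 'd') => mismatch, stop
LCP = "col" (length 3)

3


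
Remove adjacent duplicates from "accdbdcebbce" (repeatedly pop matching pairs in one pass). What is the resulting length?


Input: accdbdcebbce
Stack-based adjacent duplicate removal:
  Read 'a': push. Stack: a
  Read 'c': push. Stack: ac
  Read 'c': matches stack top 'c' => pop. Stack: a
  Read 'd': push. Stack: ad
  Read 'b': push. Stack: adb
  Read 'd': push. Stack: adbd
  Read 'c': push. Stack: adbdc
  Read 'e': push. Stack: adbdce
  Read 'b': push. Stack: adbdceb
  Read 'b': matches stack top 'b' => pop. Stack: adbdce
  Read 'c': push. Stack: adbdcec
  Read 'e': push. Stack: adbdcece
Final stack: "adbdcece" (length 8)

8


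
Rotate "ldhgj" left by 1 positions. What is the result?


Input: "ldhgj", rotate left by 1
First 1 characters: "l"
Remaining characters: "dhgj"
Concatenate remaining + first: "dhgj" + "l" = "dhgjl"

dhgjl


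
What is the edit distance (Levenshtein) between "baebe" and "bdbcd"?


Computing edit distance: "baebe" -> "bdbcd"
DP table:
           b    d    b    c    d
      0    1    2    3    4    5
  b   1    0    1    2    3    4
  a   2    1    1    2    3    4
  e   3    2    2    2    3    4
  b   4    3    3    2    3    4
  e   5    4    4    3    3    4
Edit distance = dp[5][5] = 4

4


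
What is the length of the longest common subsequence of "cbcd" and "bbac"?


LCS of "cbcd" and "bbac"
DP table:
           b    b    a    c
      0    0    0    0    0
  c   0    0    0    0    1
  b   0    1    1    1    1
  c   0    1    1    1    2
  d   0    1    1    1    2
LCS length = dp[4][4] = 2

2


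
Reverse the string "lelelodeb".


Input: lelelodeb
Reading characters right to left:
  Position 8: 'b'
  Position 7: 'e'
  Position 6: 'd'
  Position 5: 'o'
  Position 4: 'l'
  Position 3: 'e'
  Position 2: 'l'
  Position 1: 'e'
  Position 0: 'l'
Reversed: bedolelel

bedolelel


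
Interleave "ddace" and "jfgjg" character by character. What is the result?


Interleaving "ddace" and "jfgjg":
  Position 0: 'd' from first, 'j' from second => "dj"
  Position 1: 'd' from first, 'f' from second => "df"
  Position 2: 'a' from first, 'g' from second => "ag"
  Position 3: 'c' from first, 'j' from second => "cj"
  Position 4: 'e' from first, 'g' from second => "eg"
Result: djdfagcjeg

djdfagcjeg


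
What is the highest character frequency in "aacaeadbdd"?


Input: aacaeadbdd
Character counts:
  'a': 4
  'b': 1
  'c': 1
  'd': 3
  'e': 1
Maximum frequency: 4

4


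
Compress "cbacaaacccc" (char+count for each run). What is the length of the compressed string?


Input: cbacaaacccc
Runs:
  'c' x 1 => "c1"
  'b' x 1 => "b1"
  'a' x 1 => "a1"
  'c' x 1 => "c1"
  'a' x 3 => "a3"
  'c' x 4 => "c4"
Compressed: "c1b1a1c1a3c4"
Compressed length: 12

12


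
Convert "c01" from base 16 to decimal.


Input: "c01" in base 16
Positional expansion:
  Digit 'c' (value 12) x 16^2 = 3072
  Digit '0' (value 0) x 16^1 = 0
  Digit '1' (value 1) x 16^0 = 1
Sum = 3073

3073


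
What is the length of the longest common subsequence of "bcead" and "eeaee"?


LCS of "bcead" and "eeaee"
DP table:
           e    e    a    e    e
      0    0    0    0    0    0
  b   0    0    0    0    0    0
  c   0    0    0    0    0    0
  e   0    1    1    1    1    1
  a   0    1    1    2    2    2
  d   0    1    1    2    2    2
LCS length = dp[5][5] = 2

2


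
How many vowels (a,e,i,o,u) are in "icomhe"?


Input: icomhe
Checking each character:
  'i' at position 0: vowel (running total: 1)
  'c' at position 1: consonant
  'o' at position 2: vowel (running total: 2)
  'm' at position 3: consonant
  'h' at position 4: consonant
  'e' at position 5: vowel (running total: 3)
Total vowels: 3

3


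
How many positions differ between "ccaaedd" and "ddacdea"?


Comparing "ccaaedd" and "ddacdea" position by position:
  Position 0: 'c' vs 'd' => DIFFER
  Position 1: 'c' vs 'd' => DIFFER
  Position 2: 'a' vs 'a' => same
  Position 3: 'a' vs 'c' => DIFFER
  Position 4: 'e' vs 'd' => DIFFER
  Position 5: 'd' vs 'e' => DIFFER
  Position 6: 'd' vs 'a' => DIFFER
Positions that differ: 6

6


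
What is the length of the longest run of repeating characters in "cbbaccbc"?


Input: "cbbaccbc"
Scanning for longest run:
  Position 1 ('b'): new char, reset run to 1
  Position 2 ('b'): continues run of 'b', length=2
  Position 3 ('a'): new char, reset run to 1
  Position 4 ('c'): new char, reset run to 1
  Position 5 ('c'): continues run of 'c', length=2
  Position 6 ('b'): new char, reset run to 1
  Position 7 ('c'): new char, reset run to 1
Longest run: 'b' with length 2

2


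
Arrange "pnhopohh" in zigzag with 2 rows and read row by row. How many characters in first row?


Zigzag "pnhopohh" into 2 rows:
Placing characters:
  'p' => row 0
  'n' => row 1
  'h' => row 0
  'o' => row 1
  'p' => row 0
  'o' => row 1
  'h' => row 0
  'h' => row 1
Rows:
  Row 0: "phph"
  Row 1: "nooh"
First row length: 4

4


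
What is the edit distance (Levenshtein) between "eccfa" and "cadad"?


Computing edit distance: "eccfa" -> "cadad"
DP table:
           c    a    d    a    d
      0    1    2    3    4    5
  e   1    1    2    3    4    5
  c   2    1    2    3    4    5
  c   3    2    2    3    4    5
  f   4    3    3    3    4    5
  a   5    4    3    4    3    4
Edit distance = dp[5][5] = 4

4


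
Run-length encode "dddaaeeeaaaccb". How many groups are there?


Input: dddaaeeeaaaccb
Scanning for consecutive runs:
  Group 1: 'd' x 3 (positions 0-2)
  Group 2: 'a' x 2 (positions 3-4)
  Group 3: 'e' x 3 (positions 5-7)
  Group 4: 'a' x 3 (positions 8-10)
  Group 5: 'c' x 2 (positions 11-12)
  Group 6: 'b' x 1 (positions 13-13)
Total groups: 6

6


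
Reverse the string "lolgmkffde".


Input: lolgmkffde
Reading characters right to left:
  Position 9: 'e'
  Position 8: 'd'
  Position 7: 'f'
  Position 6: 'f'
  Position 5: 'k'
  Position 4: 'm'
  Position 3: 'g'
  Position 2: 'l'
  Position 1: 'o'
  Position 0: 'l'
Reversed: edffkmglol

edffkmglol


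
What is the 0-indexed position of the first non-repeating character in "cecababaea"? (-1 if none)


Input: cecababaea
Character frequencies:
  'a': 4
  'b': 2
  'c': 2
  'e': 2
Scanning left to right for freq == 1:
  Position 0 ('c'): freq=2, skip
  Position 1 ('e'): freq=2, skip
  Position 2 ('c'): freq=2, skip
  Position 3 ('a'): freq=4, skip
  Position 4 ('b'): freq=2, skip
  Position 5 ('a'): freq=4, skip
  Position 6 ('b'): freq=2, skip
  Position 7 ('a'): freq=4, skip
  Position 8 ('e'): freq=2, skip
  Position 9 ('a'): freq=4, skip
  No unique character found => answer = -1

-1


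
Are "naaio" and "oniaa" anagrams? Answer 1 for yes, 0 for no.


Strings: "naaio", "oniaa"
Sorted first:  aaino
Sorted second: aaino
Sorted forms match => anagrams

1


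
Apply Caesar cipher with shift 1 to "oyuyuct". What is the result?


Caesar cipher: shift "oyuyuct" by 1
  'o' (pos 14) + 1 = pos 15 = 'p'
  'y' (pos 24) + 1 = pos 25 = 'z'
  'u' (pos 20) + 1 = pos 21 = 'v'
  'y' (pos 24) + 1 = pos 25 = 'z'
  'u' (pos 20) + 1 = pos 21 = 'v'
  'c' (pos 2) + 1 = pos 3 = 'd'
  't' (pos 19) + 1 = pos 20 = 'u'
Result: pzvzvdu

pzvzvdu


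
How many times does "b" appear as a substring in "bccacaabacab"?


Searching for "b" in "bccacaabacab"
Scanning each position:
  Position 0: "b" => MATCH
  Position 1: "c" => no
  Position 2: "c" => no
  Position 3: "a" => no
  Position 4: "c" => no
  Position 5: "a" => no
  Position 6: "a" => no
  Position 7: "b" => MATCH
  Position 8: "a" => no
  Position 9: "c" => no
  Position 10: "a" => no
  Position 11: "b" => MATCH
Total occurrences: 3

3


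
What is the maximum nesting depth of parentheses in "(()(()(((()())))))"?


Input: "(()(()(((()())))))"
Tracking depth:
  Position 0 '(': depth becomes 1
  Position 1 '(': depth becomes 2
  Position 2 ')': depth becomes 1
  Position 3 '(': depth becomes 2
  Position 4 '(': depth becomes 3
  Position 5 ')': depth becomes 2
  Position 6 '(': depth becomes 3
  Position 7 '(': depth becomes 4
  Position 8 '(': depth becomes 5
  Position 9 '(': depth becomes 6
  Position 10 ')': depth becomes 5
  Position 11 '(': depth becomes 6
  Position 12 ')': depth becomes 5
  Position 13 ')': depth becomes 4
  Position 14 ')': depth becomes 3
  Position 15 ')': depth becomes 2
  Position 16 ')': depth becomes 1
  Position 17 ')': depth becomes 0
Maximum depth reached: 6

6
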